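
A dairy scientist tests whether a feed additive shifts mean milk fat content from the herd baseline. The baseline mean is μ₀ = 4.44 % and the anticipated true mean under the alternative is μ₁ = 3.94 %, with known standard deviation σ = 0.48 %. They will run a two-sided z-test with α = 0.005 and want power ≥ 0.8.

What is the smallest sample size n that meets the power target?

n = 13

Standardized effect: d = |μ₁ − μ₀| / σ = |3.94 − 4.44| / 0.48 = 1.0417
Set Φ(δ − 2.807) = 0.8; then δ − 2.807 = Φ⁻¹(0.8) = 0.842, giving δ = 3.649.
(For δ > 0 the lower-tail rejection region contributes negligibly to power, so the one-term inversion is standard.)
δ = d·√n ⇒ n = (δ/d)² = (3.649 / 1.0417)² = 12.27.
Rounding up, n = 13.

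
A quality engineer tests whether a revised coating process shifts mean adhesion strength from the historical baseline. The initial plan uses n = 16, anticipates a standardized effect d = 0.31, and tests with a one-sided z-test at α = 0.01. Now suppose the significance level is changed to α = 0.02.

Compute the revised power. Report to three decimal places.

Power ≈ 0.208

δ = d·√n = 0.31 × √16 = 1.2400 (unchanged). New critical value: z_{0.02} = 2.054.
Revised power = Φ(δ − 2.054) = Φ(-0.814) = 0.2079.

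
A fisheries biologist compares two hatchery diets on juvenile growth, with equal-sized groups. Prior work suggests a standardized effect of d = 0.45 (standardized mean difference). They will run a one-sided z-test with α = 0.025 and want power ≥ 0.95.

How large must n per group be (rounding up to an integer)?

n = 129 per group

For power 0.95 need Φ(δ − z_{0.025}) = 0.95, so δ = z_{0.025} + z_{0.05} = 1.960 + 1.645 = 3.605.
δ = d·√(n/2) ⇒ n = 2(δ/d)² = 2 × (3.605 / 0.45)² = 128.34.
Round up to the next whole unit.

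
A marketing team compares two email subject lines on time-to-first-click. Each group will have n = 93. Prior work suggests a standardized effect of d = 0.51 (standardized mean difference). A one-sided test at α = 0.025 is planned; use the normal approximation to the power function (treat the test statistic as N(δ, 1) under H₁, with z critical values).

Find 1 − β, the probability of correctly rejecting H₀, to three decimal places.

Noncentrality parameter: δ = d·√(n/2) = 0.51 × √(93/2) = 3.4777
One-sided α = 0.025 → critical value z_{0.025} = 1.960.
Power = P(Z > 1.960 − δ) = Φ(1.518) = 0.9355.

Power ≈ 0.935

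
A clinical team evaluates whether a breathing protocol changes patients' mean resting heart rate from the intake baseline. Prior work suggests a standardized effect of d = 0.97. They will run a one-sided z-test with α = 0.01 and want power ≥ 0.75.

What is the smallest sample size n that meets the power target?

n = 10

For power 0.75 need Φ(δ − z_{0.01}) = 0.75, so δ = z_{0.01} + z_{0.25} = 2.326 + 0.674 = 3.001.
δ = d·√n ⇒ n = (δ/d)² = (3.001 / 0.97)² = 9.57.
Rounding up, n = 10.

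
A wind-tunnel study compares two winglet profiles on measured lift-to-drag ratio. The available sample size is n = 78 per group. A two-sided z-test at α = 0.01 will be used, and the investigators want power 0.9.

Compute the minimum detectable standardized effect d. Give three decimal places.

d ≈ 0.618

Need Φ(δ − 2.576) = 0.9, so δ = 2.576 + 1.282 = 3.857.
(Lower-tail contribution to power is negligible for δ > 0.)
δ = d·√(n/2) ⇒ d = δ/√(n/2) = 3.857/√(78/2) = 0.6177.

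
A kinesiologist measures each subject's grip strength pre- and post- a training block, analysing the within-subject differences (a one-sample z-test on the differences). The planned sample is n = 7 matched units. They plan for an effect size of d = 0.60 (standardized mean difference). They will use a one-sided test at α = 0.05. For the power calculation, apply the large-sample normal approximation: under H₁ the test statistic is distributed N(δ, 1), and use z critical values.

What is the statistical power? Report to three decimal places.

Noncentrality parameter: δ = d·√n = 0.60 × √7 = 1.5875
Critical value for a one-sided test at α = 0.05: z_α = 1.645.
Power = P(Z > 1.645 − δ) = Φ(-0.057) = 0.4771.

Power ≈ 0.477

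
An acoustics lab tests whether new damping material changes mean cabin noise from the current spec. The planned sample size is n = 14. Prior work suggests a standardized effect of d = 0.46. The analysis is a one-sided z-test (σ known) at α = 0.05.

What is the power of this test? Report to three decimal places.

Noncentrality parameter: δ = d·√n = 0.46 × √14 = 1.7212
One-sided α = 0.05 → critical value z_{0.05} = 1.645.
Power = P(Z > 1.645 − δ) = Φ(0.076) = 0.5304.

Power ≈ 0.530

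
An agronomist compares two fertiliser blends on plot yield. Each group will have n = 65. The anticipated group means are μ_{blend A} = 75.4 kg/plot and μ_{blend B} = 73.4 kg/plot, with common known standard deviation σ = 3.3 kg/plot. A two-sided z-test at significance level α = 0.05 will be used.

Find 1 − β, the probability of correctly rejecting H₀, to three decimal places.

Power ≈ 0.933

Standardized effect: d = |μ_{blend A} − μ_{blend B}| / σ = |75.4 − 73.4| / 3.3 = 0.6061
Noncentrality parameter: λ = d·√(n/2) = 0.6061 × √(65/2) = 3.4551
Critical value for a two-sided test at α = 0.05: z_{α/2} = 1.960.
Power = Φ(λ − 1.960) + Φ(−λ − 1.960) = Φ(1.495) + Φ(-5.415) = 0.9326 + 0.0000 = 0.9326.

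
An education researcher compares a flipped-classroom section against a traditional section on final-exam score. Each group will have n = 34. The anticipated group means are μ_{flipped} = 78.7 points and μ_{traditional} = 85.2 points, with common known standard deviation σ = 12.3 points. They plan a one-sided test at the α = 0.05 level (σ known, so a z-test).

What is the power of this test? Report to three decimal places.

Power ≈ 0.703

Standardized effect: d = |μ_{flipped} − μ_{traditional}| / σ = |78.7 − 85.2| / 12.3 = 0.5285
Noncentrality parameter: δ = d·√(n/2) = 0.5285 × √(34/2) = 2.1789
One-sided α = 0.05 → critical value z_{0.05} = 1.645.
Power = Φ(δ − 1.645) = Φ(0.534) = 0.7033.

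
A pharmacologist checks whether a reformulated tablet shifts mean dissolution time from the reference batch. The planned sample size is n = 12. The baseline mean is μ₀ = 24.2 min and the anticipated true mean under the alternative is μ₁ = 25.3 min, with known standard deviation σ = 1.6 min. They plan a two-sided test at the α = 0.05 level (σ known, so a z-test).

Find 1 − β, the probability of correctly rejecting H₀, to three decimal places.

Power ≈ 0.663

Standardized effect: d = |μ₁ − μ₀| / σ = |25.3 − 24.2| / 1.6 = 0.6875
Noncentrality parameter: δ = d·√n = 0.6875 × √12 = 2.3816
Two-sided α = 0.05 → critical value z_{0.025} = 1.960.
Power = Φ(δ − 1.960) + Φ(−δ − 1.960) = Φ(0.422) + Φ(-4.342) = 0.6633 + 0.0000 = 0.6634.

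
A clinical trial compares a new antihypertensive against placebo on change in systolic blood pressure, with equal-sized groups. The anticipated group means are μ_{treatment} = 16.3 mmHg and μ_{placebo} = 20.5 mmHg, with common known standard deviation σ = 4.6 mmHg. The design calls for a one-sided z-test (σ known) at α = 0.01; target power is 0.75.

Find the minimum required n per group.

n = 22 per group

Standardized effect: d = |μ_{treatment} − μ_{placebo}| / σ = |16.3 − 20.5| / 4.6 = 0.9130
For power 0.75 need Φ(δ − z_{0.01}) = 0.75, so δ = z_{0.01} + z_{0.25} = 2.326 + 0.674 = 3.001.
δ = d·√(n/2) ⇒ n = 2(δ/d)² = 2 × (3.001 / 0.9130)² = 21.60.
Rounding up, n = 22 per group.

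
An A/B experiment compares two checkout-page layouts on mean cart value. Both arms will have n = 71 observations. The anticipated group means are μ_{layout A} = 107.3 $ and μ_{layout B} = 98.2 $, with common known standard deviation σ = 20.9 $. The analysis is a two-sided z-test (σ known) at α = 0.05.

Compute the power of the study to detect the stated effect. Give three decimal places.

Standardized effect: d = |μ_{layout A} − μ_{layout B}| / σ = |107.3 − 98.2| / 20.9 = 0.4354
Noncentrality parameter: δ = d·√(n/2) = 0.4354 × √(71/2) = 2.5942
Critical value for a two-sided test at α = 0.05: z_{α/2} = 1.960.
Power = Φ(δ − 1.960) + Φ(−δ − 1.960) = Φ(0.634) + Φ(-4.554) = 0.7370 + 0.0000 = 0.7371.

Power ≈ 0.737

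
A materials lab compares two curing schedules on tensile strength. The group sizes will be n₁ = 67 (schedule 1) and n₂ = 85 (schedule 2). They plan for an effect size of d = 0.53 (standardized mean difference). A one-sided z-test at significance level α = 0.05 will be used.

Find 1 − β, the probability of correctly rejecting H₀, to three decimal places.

Noncentrality parameter: δ = d / √(1/n₁ + 1/n₂) = 0.53 / √(1/67 + 1/85) = 3.2442
One-sided α = 0.05 → critical value z_{0.05} = 1.645.
Power = Φ(δ − 1.645) = Φ(1.599) = 0.9451.

Power ≈ 0.945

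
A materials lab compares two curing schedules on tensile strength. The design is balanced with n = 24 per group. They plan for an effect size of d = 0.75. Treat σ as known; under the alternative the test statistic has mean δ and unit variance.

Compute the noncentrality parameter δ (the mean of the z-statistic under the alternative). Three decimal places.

δ ≈ 2.598

δ = d·√(n/2) = 0.75 × √(24/2) = 2.5981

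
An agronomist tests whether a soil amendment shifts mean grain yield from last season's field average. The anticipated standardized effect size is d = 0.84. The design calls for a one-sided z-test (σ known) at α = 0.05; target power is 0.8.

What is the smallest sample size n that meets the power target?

n = 9

Set Φ(δ − 1.645) = 0.8; then δ − 1.645 = Φ⁻¹(0.8) = 0.842, giving δ = 2.486.
δ = d·√n ⇒ n = (δ/d)² = (2.486 / 0.84)² = 8.76.
Round up to the next whole unit.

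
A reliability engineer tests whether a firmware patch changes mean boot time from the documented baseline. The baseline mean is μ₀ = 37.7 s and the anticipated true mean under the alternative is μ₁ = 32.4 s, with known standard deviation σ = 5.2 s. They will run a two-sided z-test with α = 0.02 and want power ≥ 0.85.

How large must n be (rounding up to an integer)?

n = 11

Standardized effect: d = |μ₁ − μ₀| / σ = |32.4 − 37.7| / 5.2 = 1.0192
Set Φ(δ − 2.326) = 0.85; then δ − 2.326 = Φ⁻¹(0.85) = 1.036, giving δ = 3.363.
(The Φ(−δ − z_{α/2}) term is vanishingly small for δ > 0 and is dropped in the standard sample-size formula.)
δ = d·√n ⇒ n = (δ/d)² = (3.363 / 1.0192)² = 10.89.
Round up to the next whole unit.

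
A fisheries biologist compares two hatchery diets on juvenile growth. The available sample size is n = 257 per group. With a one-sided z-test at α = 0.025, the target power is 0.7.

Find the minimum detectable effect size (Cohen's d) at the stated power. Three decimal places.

Required noncentrality: δ = z_{0.025} + z_{0.30} = 1.960 + 0.524 = 2.484.
δ = d·√(n/2) ⇒ d = δ/√(n/2) = 2.484/√(257/2) = 0.2192.

d ≈ 0.219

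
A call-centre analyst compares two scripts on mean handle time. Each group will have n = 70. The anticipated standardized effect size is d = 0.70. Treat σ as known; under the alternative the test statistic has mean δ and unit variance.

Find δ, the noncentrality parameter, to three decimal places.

δ = d·√(n/2) = 0.70 × √(70/2) = 4.1413

δ ≈ 4.141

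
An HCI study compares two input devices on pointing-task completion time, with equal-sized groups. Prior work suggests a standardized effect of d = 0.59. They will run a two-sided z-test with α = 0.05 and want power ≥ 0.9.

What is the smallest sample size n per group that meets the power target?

For power 0.9 need Φ(δ − z_{0.025}) = 0.9, so δ = z_{0.025} + z_{0.10} = 1.960 + 1.282 = 3.242.
(The Φ(−δ − z_{α/2}) term is vanishingly small for δ > 0 and is dropped in the standard sample-size formula.)
δ = d·√(n/2) ⇒ n = 2(δ/d)² = 2 × (3.242 / 0.59)² = 60.37.
Round up to the next whole unit.

n = 61 per group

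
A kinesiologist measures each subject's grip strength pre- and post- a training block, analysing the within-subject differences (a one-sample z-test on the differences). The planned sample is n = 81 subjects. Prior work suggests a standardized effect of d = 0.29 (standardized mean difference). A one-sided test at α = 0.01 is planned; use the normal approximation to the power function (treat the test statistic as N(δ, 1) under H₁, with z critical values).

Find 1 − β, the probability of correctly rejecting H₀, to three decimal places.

Noncentrality parameter: δ = d·√n = 0.29 × √81 = 2.6100
Critical value for a one-sided test at α = 0.01: z_α = 2.326.
Power = P(Z > 2.326 − δ) = Φ(0.284) = 0.6117.

Power ≈ 0.612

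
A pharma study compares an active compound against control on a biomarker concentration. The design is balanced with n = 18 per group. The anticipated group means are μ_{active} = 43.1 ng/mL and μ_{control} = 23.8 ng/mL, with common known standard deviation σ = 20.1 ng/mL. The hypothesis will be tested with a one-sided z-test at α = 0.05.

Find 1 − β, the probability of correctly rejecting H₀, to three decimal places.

Standardized effect: d = |μ_{active} − μ_{control}| / σ = |43.1 − 23.8| / 20.1 = 0.9602
Noncentrality parameter: δ = d·√(n/2) = 0.9602 × √(18/2) = 2.8806
One-sided α = 0.05 → critical value z_{0.05} = 1.645.
Power = Φ(δ − 1.645) = Φ(1.236) = 0.8917.

Power ≈ 0.892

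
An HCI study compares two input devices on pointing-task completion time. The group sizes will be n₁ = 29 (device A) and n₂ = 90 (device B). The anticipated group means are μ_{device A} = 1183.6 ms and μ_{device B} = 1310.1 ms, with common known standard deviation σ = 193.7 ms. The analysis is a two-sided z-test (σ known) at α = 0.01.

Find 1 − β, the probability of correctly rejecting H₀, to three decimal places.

Standardized effect: d = |μ_{device A} − μ_{device B}| / σ = |1183.6 − 1310.1| / 193.7 = 0.6531
Noncentrality parameter: δ = d / √(1/n₁ + 1/n₂) = 0.6531 / √(1/29 + 1/90) = 3.0585
Two-sided α = 0.01 → critical value z_{0.005} = 2.576.
Power = Φ(δ − 2.576) + Φ(−δ − 2.576) = Φ(0.483) + Φ(-5.634) = 0.6853 + 0.0000 = 0.6853.

Power ≈ 0.685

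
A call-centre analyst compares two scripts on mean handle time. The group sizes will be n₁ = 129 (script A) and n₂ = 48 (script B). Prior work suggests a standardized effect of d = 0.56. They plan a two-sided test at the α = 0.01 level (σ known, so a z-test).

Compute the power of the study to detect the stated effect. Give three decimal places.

Power ≈ 0.769

Noncentrality parameter: δ = d / √(1/n₁ + 1/n₂) = 0.56 / √(1/129 + 1/48) = 3.3122
Critical value for a two-sided test at α = 0.01: z_{α/2} = 2.576.
Power = Φ(δ − 2.576) + Φ(−δ − 2.576) = Φ(0.736) + Φ(-5.888) = 0.7692 + 0.0000 = 0.7692.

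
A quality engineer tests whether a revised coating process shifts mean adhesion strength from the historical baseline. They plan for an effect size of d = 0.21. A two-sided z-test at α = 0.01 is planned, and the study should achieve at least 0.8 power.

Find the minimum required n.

n = 265

For power 0.8 need Φ(δ − z_{0.005}) = 0.8, so δ = z_{0.005} + z_{0.20} = 2.576 + 0.842 = 3.417.
(Ignoring the negligible lower-tail rejection probability gives the usual closed-form inversion.)
δ = d·√n ⇒ n = (δ/d)² = (3.417 / 0.21)² = 264.83.
Round up to the next whole unit.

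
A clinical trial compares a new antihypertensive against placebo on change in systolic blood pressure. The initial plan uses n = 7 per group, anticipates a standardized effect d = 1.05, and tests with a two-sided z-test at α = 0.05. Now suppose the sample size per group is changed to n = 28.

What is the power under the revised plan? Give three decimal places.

Power ≈ 0.976

With n = 28 per group: δ = d·√(n/2) = 1.05 × √(28/2) = 3.9287. Critical value z_{0.025} = 1.960.
Revised power = Φ(δ − 1.960) + Φ(−δ − 1.960) = Φ(1.969) + Φ(-5.889) = 0.9755 + 0.0000 = 0.9755.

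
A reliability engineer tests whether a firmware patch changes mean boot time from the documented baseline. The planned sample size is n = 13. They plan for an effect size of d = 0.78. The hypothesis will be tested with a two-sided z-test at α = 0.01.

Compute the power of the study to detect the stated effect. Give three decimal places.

Power ≈ 0.593

Noncentrality parameter: δ = d·√n = 0.78 × √13 = 2.8123
Critical value for a two-sided test at α = 0.01: z_{α/2} = 2.576.
Power = Φ(δ − 2.576) + Φ(−δ − 2.576) = Φ(0.237) + Φ(-5.388) = 0.5935 + 0.0000 = 0.5935.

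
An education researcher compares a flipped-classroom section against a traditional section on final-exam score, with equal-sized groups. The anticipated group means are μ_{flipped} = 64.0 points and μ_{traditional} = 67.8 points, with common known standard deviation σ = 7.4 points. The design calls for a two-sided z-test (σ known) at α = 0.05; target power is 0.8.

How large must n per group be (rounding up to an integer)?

Standardized effect: d = |μ_{flipped} − μ_{traditional}| / σ = |64.0 − 67.8| / 7.4 = 0.5135
Set Φ(δ − 1.960) = 0.8; then δ − 1.960 = Φ⁻¹(0.8) = 0.842, giving δ = 2.802.
(For δ > 0 the lower-tail rejection region contributes negligibly to power, so the one-term inversion is standard.)
δ = d·√(n/2) ⇒ n = 2(δ/d)² = 2 × (2.802 / 0.5135)² = 59.53.
Rounding up, n = 60 per group.

n = 60 per group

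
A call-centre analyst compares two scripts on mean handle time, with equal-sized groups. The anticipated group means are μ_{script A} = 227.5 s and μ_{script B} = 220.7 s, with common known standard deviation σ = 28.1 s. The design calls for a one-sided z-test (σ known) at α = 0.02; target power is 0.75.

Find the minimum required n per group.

n = 255 per group

Standardized effect: d = |μ_{script A} − μ_{script B}| / σ = |227.5 − 220.7| / 28.1 = 0.2420
For power 0.75 need Φ(δ − z_{0.02}) = 0.75, so δ = z_{0.02} + z_{0.25} = 2.054 + 0.674 = 2.728.
δ = d·√(n/2) ⇒ n = 2(δ/d)² = 2 × (2.728 / 0.2420)² = 254.21.
Round up to the next whole unit.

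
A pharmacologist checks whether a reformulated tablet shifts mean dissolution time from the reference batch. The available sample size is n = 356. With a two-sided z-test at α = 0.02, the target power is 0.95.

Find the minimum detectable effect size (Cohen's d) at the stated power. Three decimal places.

d ≈ 0.210

Required noncentrality: δ = z_{0.01} + z_{0.05} = 2.326 + 1.645 = 3.971.
(The second rejection-region term Φ(−δ − z_{α/2}) is negligible and dropped.)
δ = d·√n ⇒ d = δ/√n = 3.971/√356 = 0.2105.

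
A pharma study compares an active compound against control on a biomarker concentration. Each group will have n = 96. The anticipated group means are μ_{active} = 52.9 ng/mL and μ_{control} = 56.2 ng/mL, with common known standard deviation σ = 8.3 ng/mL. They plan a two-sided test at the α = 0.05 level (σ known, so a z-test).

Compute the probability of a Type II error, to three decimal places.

β ≈ 0.213

Standardized effect: d = |μ_{active} − μ_{control}| / σ = |52.9 − 56.2| / 8.3 = 0.3976
Noncentrality parameter: δ = d·√(n/2) = 0.3976 × √(96/2) = 2.7546
Critical value for a two-sided test at α = 0.05: z_{α/2} = 1.960.
Power = Φ(δ − 1.960) + Φ(−δ − 1.960) = Φ(0.795) + Φ(-4.715) = 0.7866 + 0.0000 = 0.7866.
Type II error: β = 1 − power = 1 − 0.7866 = 0.2134.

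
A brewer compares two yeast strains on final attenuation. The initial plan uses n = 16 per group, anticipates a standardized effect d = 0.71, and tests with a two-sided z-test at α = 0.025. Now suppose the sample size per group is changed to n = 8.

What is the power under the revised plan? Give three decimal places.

With n = 8 per group: δ = d·√(n/2) = 0.71 × √(8/2) = 1.4200. Critical value z_{0.0125} = 2.241.
Revised power = Φ(δ − 2.241) + Φ(−δ − 2.241) = Φ(-0.821) + Φ(-3.661) = 0.2057 + 0.0001 = 0.2058.

Power ≈ 0.206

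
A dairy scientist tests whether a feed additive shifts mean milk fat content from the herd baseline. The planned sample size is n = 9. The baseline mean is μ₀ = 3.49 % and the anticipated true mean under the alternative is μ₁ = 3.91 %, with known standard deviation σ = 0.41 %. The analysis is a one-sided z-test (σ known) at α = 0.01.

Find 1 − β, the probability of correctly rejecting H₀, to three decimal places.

Power ≈ 0.772

Standardized effect: d = |μ₁ − μ₀| / σ = |3.91 − 3.49| / 0.41 = 1.0244
Noncentrality parameter: δ = d·√n = 1.0244 × √9 = 3.0732
One-sided α = 0.01 → critical value z_{0.01} = 2.326.
Power = Φ(δ − 2.326) = Φ(0.747) = 0.7724.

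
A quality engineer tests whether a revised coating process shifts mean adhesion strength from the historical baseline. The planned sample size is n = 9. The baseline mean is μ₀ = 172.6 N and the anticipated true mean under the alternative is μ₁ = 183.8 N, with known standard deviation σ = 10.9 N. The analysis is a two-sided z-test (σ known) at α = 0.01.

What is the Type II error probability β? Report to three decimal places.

Standardized effect: d = |μ₁ − μ₀| / σ = |183.8 − 172.6| / 10.9 = 1.0275
Noncentrality parameter: λ = d·√n = 1.0275 × √9 = 3.0826
Critical value for a two-sided test at α = 0.01: z_{α/2} = 2.576.
Power = Φ(λ − 2.576) + Φ(−λ − 2.576) = Φ(0.507) + Φ(-5.658) = 0.6938 + 0.0000 = 0.6938.
Type II error: β = 1 − power = 1 − 0.6938 = 0.3062.

β ≈ 0.306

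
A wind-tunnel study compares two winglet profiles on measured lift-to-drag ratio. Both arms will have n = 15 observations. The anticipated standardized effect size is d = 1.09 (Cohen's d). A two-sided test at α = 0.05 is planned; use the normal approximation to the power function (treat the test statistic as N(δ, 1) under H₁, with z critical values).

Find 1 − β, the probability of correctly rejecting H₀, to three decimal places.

Power ≈ 0.847

Noncentrality parameter: δ = d·√(n/2) = 1.09 × √(15/2) = 2.9851
Critical value for a two-sided test at α = 0.05: z_{α/2} = 1.960.
Power = Φ(δ − 1.960) + Φ(−δ − 1.960) = Φ(1.025) + Φ(-4.945) = 0.8473 + 0.0000 = 0.8473.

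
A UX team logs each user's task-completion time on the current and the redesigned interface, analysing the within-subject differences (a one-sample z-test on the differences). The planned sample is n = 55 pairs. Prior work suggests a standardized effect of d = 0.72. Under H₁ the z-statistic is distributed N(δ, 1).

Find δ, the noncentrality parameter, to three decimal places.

δ = d·√n = 0.72 × √55 = 5.3397

δ ≈ 5.340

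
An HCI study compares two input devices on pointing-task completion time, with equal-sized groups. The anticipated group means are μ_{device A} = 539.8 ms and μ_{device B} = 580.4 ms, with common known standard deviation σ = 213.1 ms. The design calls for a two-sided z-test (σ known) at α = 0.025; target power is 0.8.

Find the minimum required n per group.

n = 524 per group

Standardized effect: d = |μ_{device A} − μ_{device B}| / σ = |539.8 − 580.4| / 213.1 = 0.1905
For power 0.8 need Φ(δ − z_{0.0125}) = 0.8, so δ = z_{0.0125} + z_{0.20} = 2.241 + 0.842 = 3.083.
(The Φ(−δ − z_{α/2}) term is vanishingly small for δ > 0 and is dropped in the standard sample-size formula.)
δ = d·√(n/2) ⇒ n = 2(δ/d)² = 2 × (3.083 / 0.1905)² = 523.72.
Round up to the next whole unit.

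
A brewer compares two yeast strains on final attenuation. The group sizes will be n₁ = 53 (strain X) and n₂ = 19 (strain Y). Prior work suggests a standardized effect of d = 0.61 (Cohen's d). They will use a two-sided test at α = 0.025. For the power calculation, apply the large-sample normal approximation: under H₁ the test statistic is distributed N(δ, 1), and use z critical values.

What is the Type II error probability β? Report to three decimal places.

β ≈ 0.484

Noncentrality parameter: δ = d / √(1/n₁ + 1/n₂) = 0.61 / √(1/53 + 1/19) = 2.2813
Critical value for a two-sided test at α = 0.025: z_{α/2} = 2.241.
Power = Φ(δ − 2.241) + Φ(−δ − 2.241) = Φ(0.040) + Φ(-4.523) = 0.5159 + 0.0000 = 0.5159.
Type II error: β = 1 − power = 1 − 0.5159 = 0.4841.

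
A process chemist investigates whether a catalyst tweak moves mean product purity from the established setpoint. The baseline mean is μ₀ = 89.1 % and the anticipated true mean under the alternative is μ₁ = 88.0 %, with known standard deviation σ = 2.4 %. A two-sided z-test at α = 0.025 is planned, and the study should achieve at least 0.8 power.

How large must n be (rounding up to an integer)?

Standardized effect: d = |μ₁ − μ₀| / σ = |88.0 − 89.1| / 2.4 = 0.4583
For power 0.8 need Φ(δ − z_{0.0125}) = 0.8, so δ = z_{0.0125} + z_{0.20} = 2.241 + 0.842 = 3.083.
(Ignoring the negligible lower-tail rejection probability gives the usual closed-form inversion.)
δ = d·√n ⇒ n = (δ/d)² = (3.083 / 0.4583)² = 45.25.
Rounding up, n = 46.

n = 46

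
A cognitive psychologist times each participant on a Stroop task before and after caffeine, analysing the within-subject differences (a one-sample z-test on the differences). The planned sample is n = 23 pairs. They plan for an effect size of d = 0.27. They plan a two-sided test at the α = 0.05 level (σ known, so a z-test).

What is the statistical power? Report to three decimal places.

Noncentrality parameter: δ = d·√n = 0.27 × √23 = 1.2949
Critical value for a two-sided test at α = 0.05: z_{α/2} = 1.960.
Power = Φ(δ − 1.960) + Φ(−δ − 1.960) = Φ(-0.665) + Φ(-3.255) = 0.2530 + 0.0006 = 0.2536.

Power ≈ 0.254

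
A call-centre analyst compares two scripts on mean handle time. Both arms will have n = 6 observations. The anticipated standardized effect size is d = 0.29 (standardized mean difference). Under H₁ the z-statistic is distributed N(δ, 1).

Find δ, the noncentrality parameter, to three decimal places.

δ ≈ 0.502

The noncentrality parameter scales effect size by the design's sample-size factor: δ = d·√(n/2) = 0.29 × √(6/2) = 0.5023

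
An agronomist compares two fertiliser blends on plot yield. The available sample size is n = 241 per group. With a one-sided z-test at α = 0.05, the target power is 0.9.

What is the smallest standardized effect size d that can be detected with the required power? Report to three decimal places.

Need Φ(δ − 1.645) = 0.9, so δ = 1.645 + 1.282 = 2.926.
δ = d·√(n/2) ⇒ d = δ/√(n/2) = 2.926/√(241/2) = 0.2666.

d ≈ 0.267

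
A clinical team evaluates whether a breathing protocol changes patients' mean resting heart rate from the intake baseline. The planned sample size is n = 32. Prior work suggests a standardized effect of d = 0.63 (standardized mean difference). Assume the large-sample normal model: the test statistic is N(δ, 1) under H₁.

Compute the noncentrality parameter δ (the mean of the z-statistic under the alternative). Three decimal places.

δ = d·√n = 0.63 × √32 = 3.5638

δ ≈ 3.564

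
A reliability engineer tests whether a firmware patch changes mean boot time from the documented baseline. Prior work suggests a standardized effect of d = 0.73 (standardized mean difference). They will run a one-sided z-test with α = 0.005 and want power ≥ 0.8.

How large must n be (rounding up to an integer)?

n = 22

Set Φ(δ − 2.576) = 0.8; then δ − 2.576 = Φ⁻¹(0.8) = 0.842, giving δ = 3.417.
δ = d·√n ⇒ n = (δ/d)² = (3.417 / 0.73)² = 21.92.
Rounding up, n = 22.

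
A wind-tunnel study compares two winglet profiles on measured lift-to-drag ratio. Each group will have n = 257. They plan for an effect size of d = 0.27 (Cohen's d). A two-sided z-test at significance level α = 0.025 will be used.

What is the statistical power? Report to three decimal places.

Power ≈ 0.794

Noncentrality parameter: δ = d·√(n/2) = 0.27 × √(257/2) = 3.0607
Critical value for a two-sided test at α = 0.025: z_{α/2} = 2.241.
Power = Φ(δ − 2.241) + Φ(−δ − 2.241) = Φ(0.819) + Φ(-5.302) = 0.7937 + 0.0000 = 0.7937.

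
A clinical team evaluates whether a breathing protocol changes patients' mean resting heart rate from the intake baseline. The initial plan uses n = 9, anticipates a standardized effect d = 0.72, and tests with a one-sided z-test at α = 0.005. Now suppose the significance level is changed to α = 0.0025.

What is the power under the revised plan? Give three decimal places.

δ = d·√n = 0.72 × √9 = 2.1600 (unchanged). New critical value: z_{0.0025} = 2.807.
Revised power = P(Z > 2.807 − δ) = Φ(-0.647) = 0.2588.

Power ≈ 0.259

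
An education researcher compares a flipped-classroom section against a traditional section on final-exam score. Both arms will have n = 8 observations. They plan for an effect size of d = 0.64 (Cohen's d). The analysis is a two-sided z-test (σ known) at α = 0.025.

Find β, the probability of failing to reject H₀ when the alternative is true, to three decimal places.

Noncentrality parameter: δ = d·√(n/2) = 0.64 × √(8/2) = 1.2800
Critical value for a two-sided test at α = 0.025: z_{α/2} = 2.241.
Power = Φ(δ − 2.241) + Φ(−δ − 2.241) = Φ(-0.961) + Φ(-3.521) = 0.1682 + 0.0002 = 0.1684.
Type II error: β = 1 − power = 1 − 0.1684 = 0.8316.

β ≈ 0.832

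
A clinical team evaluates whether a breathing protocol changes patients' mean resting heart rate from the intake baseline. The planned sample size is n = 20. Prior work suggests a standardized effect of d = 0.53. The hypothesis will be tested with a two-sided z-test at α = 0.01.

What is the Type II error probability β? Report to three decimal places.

Noncentrality parameter: δ = d·√n = 0.53 × √20 = 2.3702
Critical value for a two-sided test at α = 0.01: z_{α/2} = 2.576.
Power = Φ(δ − 2.576) + Φ(−δ − 2.576) = Φ(-0.206) + Φ(-4.946) = 0.4186 + 0.0000 = 0.4186.
Type II error: β = 1 − power = 1 − 0.4186 = 0.5814.

β ≈ 0.581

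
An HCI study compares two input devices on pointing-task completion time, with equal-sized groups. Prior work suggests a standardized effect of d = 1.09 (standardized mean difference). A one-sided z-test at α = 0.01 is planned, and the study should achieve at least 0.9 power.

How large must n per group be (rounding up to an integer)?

n = 22 per group

For power 0.9 need Φ(δ − z_{0.01}) = 0.9, so δ = z_{0.01} + z_{0.10} = 2.326 + 1.282 = 3.608.
δ = d·√(n/2) ⇒ n = 2(δ/d)² = 2 × (3.608 / 1.09)² = 21.91.
Round up to the next whole unit.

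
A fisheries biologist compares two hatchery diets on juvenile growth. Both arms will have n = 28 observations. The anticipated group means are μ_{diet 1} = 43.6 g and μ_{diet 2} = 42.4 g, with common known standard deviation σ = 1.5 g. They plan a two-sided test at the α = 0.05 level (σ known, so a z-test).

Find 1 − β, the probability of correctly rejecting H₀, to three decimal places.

Standardized effect: d = |μ_{diet 1} − μ_{diet 2}| / σ = |43.6 − 42.4| / 1.5 = 0.8000
Noncentrality parameter: λ = d·√(n/2) = 0.8000 × √(28/2) = 2.9933
Critical value for a two-sided test at α = 0.05: z_{α/2} = 1.960.
Power = Φ(λ − 1.960) + Φ(−λ − 1.960) = Φ(1.033) + Φ(-4.953) = 0.8493 + 0.0000 = 0.8493.

Power ≈ 0.849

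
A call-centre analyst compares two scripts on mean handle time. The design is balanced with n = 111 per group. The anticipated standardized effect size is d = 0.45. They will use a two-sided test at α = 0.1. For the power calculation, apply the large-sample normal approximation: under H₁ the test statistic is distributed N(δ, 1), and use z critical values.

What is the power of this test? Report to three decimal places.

Power ≈ 0.956

Noncentrality parameter: δ = d·√(n/2) = 0.45 × √(111/2) = 3.3524
Two-sided α = 0.1 → critical value z_{0.05} = 1.645.
Power = Φ(δ − 1.645) + Φ(−δ − 1.645) = Φ(1.708) + Φ(-4.997) = 0.9561 + 0.0000 = 0.9561.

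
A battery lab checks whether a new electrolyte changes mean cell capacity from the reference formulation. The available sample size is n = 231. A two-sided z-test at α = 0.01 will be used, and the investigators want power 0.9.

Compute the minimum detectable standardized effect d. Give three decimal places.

d ≈ 0.254

Required noncentrality: δ = z_{0.005} + z_{0.10} = 2.576 + 1.282 = 3.857.
(The second rejection-region term Φ(−δ − z_{α/2}) is negligible and dropped.)
δ = d·√n ⇒ d = δ/√n = 3.857/√231 = 0.2538.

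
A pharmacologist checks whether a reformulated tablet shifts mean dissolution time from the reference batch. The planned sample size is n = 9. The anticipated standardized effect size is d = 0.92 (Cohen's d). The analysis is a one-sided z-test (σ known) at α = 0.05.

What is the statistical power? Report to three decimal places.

Power ≈ 0.868

Noncentrality parameter: δ = d·√n = 0.92 × √9 = 2.7600
One-sided α = 0.05 → critical value z_{0.05} = 1.645.
Power = Φ(δ − 1.645) = Φ(1.115) = 0.8676.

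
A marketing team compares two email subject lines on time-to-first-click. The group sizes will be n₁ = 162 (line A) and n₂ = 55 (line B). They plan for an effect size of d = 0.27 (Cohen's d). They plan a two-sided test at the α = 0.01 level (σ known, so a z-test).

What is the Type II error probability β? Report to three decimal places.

β ≈ 0.801

Noncentrality parameter: δ = d / √(1/n₁ + 1/n₂) = 0.27 / √(1/162 + 1/55) = 1.7301
Two-sided α = 0.01 → critical value z_{0.005} = 2.576.
Power = Φ(δ − 2.576) + Φ(−δ − 2.576) = Φ(-0.846) + Φ(-4.306) = 0.1989 + 0.0000 = 0.1989.
Type II error: β = 1 − power = 1 − 0.1989 = 0.8011.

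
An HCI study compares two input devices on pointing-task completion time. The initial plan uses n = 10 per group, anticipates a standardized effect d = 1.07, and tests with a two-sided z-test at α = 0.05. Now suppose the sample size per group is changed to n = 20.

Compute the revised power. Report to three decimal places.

Power ≈ 0.923

With n = 20 per group: δ = d·√(n/2) = 1.07 × √(20/2) = 3.3836. Critical value z_{0.025} = 1.960.
Revised power = Φ(δ − 1.960) + Φ(−δ − 1.960) = Φ(1.424) + Φ(-5.344) = 0.9227 + 0.0000 = 0.9227.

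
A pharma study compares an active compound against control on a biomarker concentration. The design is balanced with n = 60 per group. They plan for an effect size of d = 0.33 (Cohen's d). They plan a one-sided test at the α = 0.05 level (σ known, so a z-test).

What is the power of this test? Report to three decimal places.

Power ≈ 0.565

Noncentrality parameter: δ = d·√(n/2) = 0.33 × √(60/2) = 1.8075
Critical value for a one-sided test at α = 0.05: z_α = 1.645.
Power = Φ(δ − 1.645) = Φ(0.163) = 0.5646.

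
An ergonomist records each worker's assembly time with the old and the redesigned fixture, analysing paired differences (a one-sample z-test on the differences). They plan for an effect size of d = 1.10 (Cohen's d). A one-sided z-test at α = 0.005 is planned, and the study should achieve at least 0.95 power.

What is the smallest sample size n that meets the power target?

For power 0.95 need Φ(δ − z_{0.005}) = 0.95, so δ = z_{0.005} + z_{0.05} = 2.576 + 1.645 = 4.221.
δ = d·√n ⇒ n = (δ/d)² = (4.221 / 1.10)² = 14.72.
Round up to the next whole unit.

n = 15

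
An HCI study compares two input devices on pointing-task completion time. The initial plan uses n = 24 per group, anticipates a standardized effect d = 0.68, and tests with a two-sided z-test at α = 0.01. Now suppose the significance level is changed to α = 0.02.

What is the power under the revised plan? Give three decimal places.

Power ≈ 0.512

δ = d·√(n/2) = 0.68 × √(24/2) = 2.3556 (unchanged). New critical value: z_{0.01} = 2.326.
Revised power = Φ(δ − 2.326) + Φ(−δ − 2.326) = Φ(0.029) + Φ(-4.682) = 0.5117 + 0.0000 = 0.5117.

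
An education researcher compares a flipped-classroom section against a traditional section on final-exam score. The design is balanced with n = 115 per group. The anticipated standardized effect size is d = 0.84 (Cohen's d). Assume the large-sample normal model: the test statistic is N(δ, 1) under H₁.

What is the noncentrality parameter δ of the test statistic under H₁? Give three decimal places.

δ ≈ 6.370

δ = d·√(n/2) = 0.84 × √(115/2) = 6.3696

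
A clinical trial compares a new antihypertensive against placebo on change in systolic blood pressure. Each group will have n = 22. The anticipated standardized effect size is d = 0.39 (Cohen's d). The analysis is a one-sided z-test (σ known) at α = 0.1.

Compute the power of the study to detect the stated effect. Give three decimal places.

Power ≈ 0.505

Noncentrality parameter: δ = d·√(n/2) = 0.39 × √(22/2) = 1.2935
Critical value for a one-sided test at α = 0.1: z_α = 1.282.
Power = P(Z > 1.282 − δ) = Φ(0.012) = 0.5048.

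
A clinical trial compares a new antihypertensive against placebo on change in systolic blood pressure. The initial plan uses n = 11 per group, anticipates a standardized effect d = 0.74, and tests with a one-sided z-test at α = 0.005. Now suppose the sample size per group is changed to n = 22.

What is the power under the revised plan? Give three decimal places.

With n = 22 per group: δ = d·√(n/2) = 0.74 × √(22/2) = 2.4543. Critical value z_{0.005} = 2.576.
Revised power = P(Z > 2.576 − δ) = Φ(-0.122) = 0.4516.

Power ≈ 0.452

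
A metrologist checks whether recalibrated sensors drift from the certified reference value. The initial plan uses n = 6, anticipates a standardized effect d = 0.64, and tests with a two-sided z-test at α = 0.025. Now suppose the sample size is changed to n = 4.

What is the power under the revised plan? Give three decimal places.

With n = 4: δ = d·√n = 0.64 × √4 = 1.2800. Critical value z_{0.0125} = 2.241.
Revised power = Φ(δ − 2.241) + Φ(−δ − 2.241) = Φ(-0.961) + Φ(-3.521) = 0.1682 + 0.0002 = 0.1684.

Power ≈ 0.168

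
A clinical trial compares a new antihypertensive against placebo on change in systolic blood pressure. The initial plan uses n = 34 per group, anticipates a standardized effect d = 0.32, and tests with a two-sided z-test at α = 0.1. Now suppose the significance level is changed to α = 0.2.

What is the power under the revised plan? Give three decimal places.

δ = d·√(n/2) = 0.32 × √(34/2) = 1.3194 (unchanged). New critical value: z_{0.1} = 1.282.
Revised power = Φ(δ − 1.282) + Φ(−δ − 1.282) = Φ(0.038) + Φ(-2.601) = 0.5151 + 0.0046 = 0.5197.

Power ≈ 0.520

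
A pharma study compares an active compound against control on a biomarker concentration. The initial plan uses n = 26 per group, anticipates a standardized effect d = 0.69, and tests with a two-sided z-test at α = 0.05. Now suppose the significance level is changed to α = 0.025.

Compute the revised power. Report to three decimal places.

Power ≈ 0.597

δ = d·√(n/2) = 0.69 × √(26/2) = 2.4878 (unchanged). New critical value: z_{0.0125} = 2.241.
Revised power = Φ(δ − 2.241) + Φ(−δ − 2.241) = Φ(0.246) + Φ(-4.729) = 0.5973 + 0.0000 = 0.5973.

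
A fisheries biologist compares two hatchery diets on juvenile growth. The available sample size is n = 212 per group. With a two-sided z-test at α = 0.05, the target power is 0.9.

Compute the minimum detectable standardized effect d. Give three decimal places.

d ≈ 0.315

Need Φ(δ − 1.960) = 0.9, so δ = 1.960 + 1.282 = 3.242.
(Lower-tail contribution to power is negligible for δ > 0.)
δ = d·√(n/2) ⇒ d = δ/√(n/2) = 3.242/√(212/2) = 0.3148.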